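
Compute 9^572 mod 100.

81

Square-and-reduce mod 100: 9^1≡9, 9^2≡81, 9^4≡61, 9^8≡21, 9^16≡41, 9^32≡81, 9^64≡61, 9^128≡21, 9^256≡41, 9^512≡81.
Since 572 = 4 + 8 + 16 + 32 + 512 in binary, 9^572 ≡ 61·21·41·81·81 ≡ 81 (mod 100).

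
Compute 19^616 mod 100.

Successive squares of 19 mod 100: 19^1≡19, 19^2≡61, 19^4≡21, 19^8≡41, 19^16≡81, 19^32≡61, 19^64≡21, 19^128≡41, 19^256≡81, 19^512≡61.
616 = 8 + 32 + 64 + 512, so 19^616 ≡ 41·61·21·61 ≡ 81 (mod 100).

81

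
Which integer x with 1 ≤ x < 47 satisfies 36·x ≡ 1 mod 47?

17

47 = 1·36 + 11
36 = 3·11 + 3
11 = 3·3 + 2
3 = 1·2 + 1
2 = 2·1 + 0
Back-substituting gives 36·17 ≡ 1 (mod 47).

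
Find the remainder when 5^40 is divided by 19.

17

Square-and-reduce mod 19: 5^1≡5, 5^2≡6, 5^4≡17, 5^8≡4, 5^16≡16, 5^32≡9.
40 = 8 + 32, so 5^40 ≡ 4·9 ≡ 17 (mod 19).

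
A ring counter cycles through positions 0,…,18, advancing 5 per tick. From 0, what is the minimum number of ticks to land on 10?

5⁻¹ ≡ 4 (mod 19) because 5·4 = 20 = 1·19 + 1.
So x ≡ 4·10 = 40 ≡ 2 (mod 19).

2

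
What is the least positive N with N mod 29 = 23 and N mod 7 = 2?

Since 7·25 ≡ 1 (mod 29), take x = 2 + 7·((23−2)·25 mod 29) = 2 + 7·3 = 23.
Check: 23 mod 29 = 23, 23 mod 7 = 2.

23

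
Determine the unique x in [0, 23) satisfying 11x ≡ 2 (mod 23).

19

11⁻¹ ≡ 21 (mod 23) because 11·21 = 231 = 10·23 + 1.
So x ≡ 21·2 = 42 ≡ 19 (mod 23).
Check: 11·19 = 209 = 9·23 + 2.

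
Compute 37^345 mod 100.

Successive squares of 37 mod 100: 37^1≡37, 37^2≡69, 37^4≡61, 37^8≡21, 37^16≡41, 37^32≡81, 37^64≡61, 37^128≡21, 37^256≡41.
345 = 1 + 8 + 16 + 64 + 256, so 37^345 ≡ 37·21·41·61·41 ≡ 57 (mod 100).

57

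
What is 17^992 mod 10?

The units digit of 17^n cycles with period 4: 7, 9, 3, 1, …
992 mod 4 = 0, so the last digit matches 7^4 = 1.

1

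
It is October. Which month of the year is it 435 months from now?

435 mod 12 = 3 (since 36·12 = 432).
October + 3 months → January.

January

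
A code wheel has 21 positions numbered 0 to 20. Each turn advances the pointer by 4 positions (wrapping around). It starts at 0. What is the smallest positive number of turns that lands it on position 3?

6

The inverse of 4 mod 21 is 16 (since 4·16 = 64 ≡ 1).
So x ≡ 16·3 = 48 ≡ 6 (mod 21).
Check: 4·6 = 24 = 1·21 + 3.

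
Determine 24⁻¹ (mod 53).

24·42 = 1008 = 19·53 + 1, so 24⁻¹ ≡ 42 (mod 53).

42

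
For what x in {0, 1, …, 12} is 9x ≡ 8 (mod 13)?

11

9⁻¹ ≡ 3 (mod 13) because 9·3 = 27 = 2·13 + 1.
So x ≡ 3·8 = 24 ≡ 11 (mod 13).
Check: 9·11 = 99 = 7·13 + 8.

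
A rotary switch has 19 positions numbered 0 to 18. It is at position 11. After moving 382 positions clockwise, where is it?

13

382 = 20·19 + 2, so 382 mod 19 = 2.
(11 + 2) mod 19 = 13.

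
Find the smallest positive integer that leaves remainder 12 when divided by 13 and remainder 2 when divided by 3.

38

x ≡ 2 (mod 3) gives x ∈ {2, 5, 8, 11, 14, 17, 20, 23, …}.
The first of these with x mod 13 = 12 is 38.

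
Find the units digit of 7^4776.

Last digits of 7^n: 7, 9, 3, 1 (period 4).
4776 leaves remainder 0 on division by 4, so 7^4776 ends in 1.

1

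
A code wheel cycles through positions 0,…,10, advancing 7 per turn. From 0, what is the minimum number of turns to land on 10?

3

The inverse of 7 mod 11 is 8 (since 7·8 = 56 ≡ 1).
So x ≡ 8·10 = 80 ≡ 3 (mod 11).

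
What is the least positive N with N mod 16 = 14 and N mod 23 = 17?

Since 23·7 ≡ 1 (mod 16), take x = 17 + 23·((14−17)·7 mod 16) = 17 + 23·11 = 270.
Check: 270 mod 16 = 14, 270 mod 23 = 17.

270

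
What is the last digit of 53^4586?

9

Last digits of 3^n: 3, 9, 7, 1 (period 4).
4586 mod 4 = 2, so the last digit matches 3^2 = 9.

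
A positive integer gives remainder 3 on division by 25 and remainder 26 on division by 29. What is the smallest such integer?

x ≡ 3 (mod 25) gives x ∈ {3, 28, 53, 78, 103, 128, 153, 178, …}.
The first of these with x mod 29 = 26 is 403.

403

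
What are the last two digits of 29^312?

By repeated squaring mod 100: 29^1≡29, 29^2≡41, 29^4≡81, 29^8≡61, 29^16≡21, 29^32≡41, 29^64≡81, 29^128≡61, 29^256≡21.
Since 312 = 8 + 16 + 32 + 256 in binary, 29^312 ≡ 61·21·41·21 ≡ 41 (mod 100).

41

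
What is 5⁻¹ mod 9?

2

5·2 = 10 = 1·9 + 1, so 5⁻¹ ≡ 2 (mod 9).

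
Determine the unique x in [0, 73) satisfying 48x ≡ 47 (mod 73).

48⁻¹ ≡ 35 (mod 73) because 48·35 = 1680 = 23·73 + 1.
So x ≡ 35·47 = 1645 ≡ 39 (mod 73).

39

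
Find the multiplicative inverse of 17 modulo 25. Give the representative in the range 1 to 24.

3

25 = 1·17 + 8
17 = 2·8 + 1
8 = 8·1 + 0
Back-substituting gives 17·3 ≡ 1 (mod 25).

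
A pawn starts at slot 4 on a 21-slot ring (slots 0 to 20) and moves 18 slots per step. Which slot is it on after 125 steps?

7

125·18 = 2250.
2250 = 107·21 + 3, so 2250 mod 21 = 3.
(4 + 3) mod 21 = 7.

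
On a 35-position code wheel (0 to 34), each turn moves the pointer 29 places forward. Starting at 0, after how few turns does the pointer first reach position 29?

1

29⁻¹ ≡ 29 (mod 35) because 29·29 = 841 = 24·35 + 1.
So x ≡ 29·29 = 841 ≡ 1 (mod 35).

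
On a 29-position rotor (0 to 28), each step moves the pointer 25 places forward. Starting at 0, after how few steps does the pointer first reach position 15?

25⁻¹ ≡ 7 (mod 29) because 25·7 = 175 = 6·29 + 1.
Multiplying both sides by 7: x ≡ 7·15 = 105 ≡ 18 (mod 29).
Check: 25·18 = 450 = 15·29 + 15.

18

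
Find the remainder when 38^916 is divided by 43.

Successive squares of 38 mod 43: 38^1≡38, 38^2≡25, 38^4≡23, 38^8≡13, 38^16≡40, 38^32≡9, 38^64≡38, 38^128≡25, 38^256≡23, 38^512≡13.
916 = 4 + 16 + 128 + 256 + 512, so 38^916 ≡ 23·40·25·23·13 ≡ 10 (mod 43).

10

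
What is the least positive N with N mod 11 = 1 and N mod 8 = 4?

Since 8·7 ≡ 1 (mod 11), take x = 4 + 8·((1−4)·7 mod 11) = 4 + 8·1 = 12.
Check: 12 mod 11 = 1, 12 mod 8 = 4.

12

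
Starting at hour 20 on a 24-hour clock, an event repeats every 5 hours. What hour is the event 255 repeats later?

23

255·5 = 1275.
1275 − 53·24 = 3, so 1275 ≡ 3 (mod 24).
(20 + 3) mod 24 = 23.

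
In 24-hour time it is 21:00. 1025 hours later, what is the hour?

1025 = 42·24 + 17, so 1025 mod 24 = 17.
(21 + 17) mod 24 = 14.

14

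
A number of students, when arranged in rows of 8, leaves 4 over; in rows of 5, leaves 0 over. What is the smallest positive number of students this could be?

Since 5·5 ≡ 1 (mod 8), take x = 0 + 5·((4−0)·5 mod 8) = 0 + 5·4 = 20.
Check: 20 mod 8 = 4, 20 mod 5 = 0.

20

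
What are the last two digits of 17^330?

By repeated squaring mod 100: 17^1≡17, 17^2≡89, 17^4≡21, 17^8≡41, 17^16≡81, 17^32≡61, 17^64≡21, 17^128≡41, 17^256≡81.
Since 330 = 2 + 8 + 64 + 256 in binary, 17^330 ≡ 89·41·21·81 ≡ 49 (mod 100).

49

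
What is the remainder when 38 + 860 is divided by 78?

40

860 − 11·78 = 2, so 860 ≡ 2 (mod 78).
(38 + 2) mod 78 = 40.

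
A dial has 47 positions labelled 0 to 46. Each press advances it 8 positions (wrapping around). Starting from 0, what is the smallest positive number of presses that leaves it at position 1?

6

47 = 5·8 + 7
8 = 1·7 + 1
7 = 7·1 + 0
Back-substituting gives 8·6 ≡ 1 (mod 47).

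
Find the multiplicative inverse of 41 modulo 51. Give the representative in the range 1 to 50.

5

41·5 = 205 = 4·51 + 1, so 41⁻¹ ≡ 5 (mod 51).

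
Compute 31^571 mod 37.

Square-and-reduce mod 37: 31^1≡31, 31^2≡36, 31^4≡1, 31^8≡1, 31^16≡1, 31^32≡1, 31^64≡1, 31^128≡1, 31^256≡1, 31^512≡1.
Since 571 = 1 + 2 + 8 + 16 + 32 + 512 in binary, 31^571 ≡ 31·36·1·1·1·1 ≡ 6 (mod 37).

6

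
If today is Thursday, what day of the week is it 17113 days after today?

Tuesday

17113 mod 7 = 5 (since 2444·7 = 17108).
Thursday + 5 days → Tuesday.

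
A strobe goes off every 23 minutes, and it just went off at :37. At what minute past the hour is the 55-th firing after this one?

55·23 = 1265.
1265 − 21·60 = 5, so 1265 ≡ 5 (mod 60).
(37 + 5) mod 60 = 42.

42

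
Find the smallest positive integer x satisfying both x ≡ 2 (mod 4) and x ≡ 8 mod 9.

26

x ≡ 2 (mod 4) gives x ∈ {2, 6, 10, 14, 18, 22, 26}.
The first of these with x mod 9 = 8 is 26.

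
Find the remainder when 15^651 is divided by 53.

Square-and-reduce mod 53: 15^1≡15, 15^2≡13, 15^4≡10, 15^8≡47, 15^16≡36, 15^32≡24, 15^64≡46, 15^128≡49, 15^256≡16, 15^512≡44.
Since 651 = 1 + 2 + 8 + 128 + 512 in binary, 15^651 ≡ 15·13·47·49·44 ≡ 15 (mod 53).

15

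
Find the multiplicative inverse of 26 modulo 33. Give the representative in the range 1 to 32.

26·14 = 364 = 11·33 + 1, so 26⁻¹ ≡ 14 (mod 33).

14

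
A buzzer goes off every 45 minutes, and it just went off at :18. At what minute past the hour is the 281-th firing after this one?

3

281·45 = 12645.
12645 − 210·60 = 45, so 12645 ≡ 45 (mod 60).
(18 + 45) mod 60 = 3.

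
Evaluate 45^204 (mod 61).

Square-and-reduce mod 61: 45^1≡45, 45^2≡12, 45^4≡22, 45^8≡57, 45^16≡16, 45^32≡12, 45^64≡22, 45^128≡57.
Since 204 = 4 + 8 + 64 + 128 in binary, 45^204 ≡ 22·57·22·57 ≡ 58 (mod 61).

58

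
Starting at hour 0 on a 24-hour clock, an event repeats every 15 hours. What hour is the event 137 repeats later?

137·15 = 2055.
2055 = 85·24 + 15, so 2055 mod 24 = 15.
(0 + 15) mod 24 = 15.

15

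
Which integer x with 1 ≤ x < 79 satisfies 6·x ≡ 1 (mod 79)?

66

79 = 13·6 + 1
6 = 6·1 + 0
Back-substituting gives 6·66 ≡ 1 (mod 79).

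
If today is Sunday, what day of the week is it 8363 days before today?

8363 − 1194·7 = 5, so 8363 ≡ 5 (mod 7).
Sunday − 5 days → Tuesday.

Tuesday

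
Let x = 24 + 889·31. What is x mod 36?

7

889·31 = 27559.
Dividing 27559 by 36 gives quotient 765 and remainder 19.
(24 + 19) mod 36 = 7.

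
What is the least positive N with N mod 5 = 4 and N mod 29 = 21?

Since 29·4 ≡ 1 (mod 5), take x = 21 + 29·((4−21)·4 mod 5) = 21 + 29·2 = 79.
Check: 79 mod 5 = 4, 79 mod 29 = 21.

79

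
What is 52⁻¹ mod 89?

52·12 = 624 = 7·89 + 1, so 52⁻¹ ≡ 12 (mod 89).

12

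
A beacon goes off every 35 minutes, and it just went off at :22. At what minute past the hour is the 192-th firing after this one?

192·35 = 6720.
Dividing 6720 by 60 gives quotient 112 and remainder 0.
(22 + 0) mod 60 = 22.

22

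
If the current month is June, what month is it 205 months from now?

205 mod 12 = 1 (since 17·12 = 204).
June + 1 month → July.

July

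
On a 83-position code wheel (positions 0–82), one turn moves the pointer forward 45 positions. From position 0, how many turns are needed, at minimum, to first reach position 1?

45·24 = 1080 = 13·83 + 1, so 45⁻¹ ≡ 24 (mod 83).

24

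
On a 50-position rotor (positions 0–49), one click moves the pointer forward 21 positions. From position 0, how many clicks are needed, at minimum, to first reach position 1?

31

50 = 2·21 + 8
21 = 2·8 + 5
8 = 1·5 + 3
5 = 1·3 + 2
3 = 1·2 + 1
2 = 2·1 + 0
Back-substituting gives 21·31 ≡ 1 (mod 50).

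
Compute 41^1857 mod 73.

9

By repeated squaring mod 73: 41^1≡41, 41^2≡2, 41^4≡4, 41^8≡16, 41^16≡37, 41^32≡55, 41^64≡32, 41^128≡2, 41^256≡4, 41^512≡16, 41^1024≡37.
1857 = 1 + 64 + 256 + 512 + 1024, so 41^1857 ≡ 41·32·4·16·37 ≡ 9 (mod 73).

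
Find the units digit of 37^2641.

7

Last digits of 7^n: 7, 9, 3, 1 (period 4).
2641 leaves remainder 1 on division by 4, so 37^2641 ends in 7.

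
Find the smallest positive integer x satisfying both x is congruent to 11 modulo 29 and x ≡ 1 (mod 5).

x ≡ 1 (mod 5) gives x ∈ {1, 6, 11}.
The first of these with x mod 29 = 11 is 11.

11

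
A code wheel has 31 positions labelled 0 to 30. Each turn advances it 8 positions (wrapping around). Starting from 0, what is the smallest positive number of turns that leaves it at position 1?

4

8·4 = 32 = 1·31 + 1, so 8⁻¹ ≡ 4 (mod 31).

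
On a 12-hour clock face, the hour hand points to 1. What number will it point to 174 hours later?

Dividing 174 by 12 gives quotient 14 and remainder 6.
1 + 6 → 7 on a 12-hour dial.

7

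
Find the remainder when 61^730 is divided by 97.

Square-and-reduce mod 97: 61^1≡61, 61^2≡35, 61^4≡61, 61^8≡35, 61^16≡61, 61^32≡35, 61^64≡61, 61^128≡35, 61^256≡61, 61^512≡35.
Since 730 = 2 + 8 + 16 + 64 + 128 + 512 in binary, 61^730 ≡ 35·35·61·61·35·35 ≡ 61 (mod 97).

61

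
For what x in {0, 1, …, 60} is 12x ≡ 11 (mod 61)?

The inverse of 12 mod 61 is 56 (since 12·56 = 672 ≡ 1).
So x ≡ 56·11 = 616 ≡ 6 (mod 61).
Check: 12·6 = 72 = 1·61 + 11.

6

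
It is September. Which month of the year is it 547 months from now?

547 − 45·12 = 7, so 547 ≡ 7 (mod 12).
September + 7 months → April.

April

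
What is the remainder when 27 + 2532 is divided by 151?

2532 − 16·151 = 116, so 2532 ≡ 116 (mod 151).
(27 + 116) mod 151 = 143.

143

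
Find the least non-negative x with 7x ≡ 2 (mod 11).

5

7⁻¹ ≡ 8 (mod 11) because 7·8 = 56 = 5·11 + 1.
Multiplying both sides by 8: x ≡ 8·2 = 16 ≡ 5 (mod 11).
Check: 7·5 = 35 = 3·11 + 2.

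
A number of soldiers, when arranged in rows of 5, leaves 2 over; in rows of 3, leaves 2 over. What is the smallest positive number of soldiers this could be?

x ≡ 2 (mod 3) gives x ∈ {2}.
The first of these with x mod 5 = 2 is 2.

2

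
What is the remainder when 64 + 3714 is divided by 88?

82

3714 − 42·88 = 18, so 3714 ≡ 18 (mod 88).
(64 + 18) mod 88 = 82.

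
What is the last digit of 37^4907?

3

Powers of 7 mod 10 repeat with period 4: 7, 9, 3, 1.
4907 leaves remainder 3 on division by 4, so 37^4907 ends in 3.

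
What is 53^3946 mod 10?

9

The units digit of 53^n cycles with period 4: 3, 9, 7, 1, …
3946 mod 4 = 2, so the last digit matches 3^2 = 9.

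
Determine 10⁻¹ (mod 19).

19 = 1·10 + 9
10 = 1·9 + 1
9 = 9·1 + 0
Back-substituting gives 10·2 ≡ 1 (mod 19).

2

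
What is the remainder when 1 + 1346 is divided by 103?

1346 mod 103 = 7 (since 13·103 = 1339).
(1 + 7) mod 103 = 8.

8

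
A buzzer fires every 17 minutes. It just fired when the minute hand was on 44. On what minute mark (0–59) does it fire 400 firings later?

4

400·17 = 6800.
6800 − 113·60 = 20, so 6800 ≡ 20 (mod 60).
(44 + 20) mod 60 = 4.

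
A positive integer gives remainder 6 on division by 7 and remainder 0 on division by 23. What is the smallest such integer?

69

x ≡ 6 (mod 7) gives x ∈ {6, 13, 20, 27, 34, 41, 48, 55, …}.
The first of these with x mod 23 = 0 is 69.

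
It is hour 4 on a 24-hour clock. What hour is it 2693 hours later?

Dividing 2693 by 24 gives quotient 112 and remainder 5.
(4 + 5) mod 24 = 9.

9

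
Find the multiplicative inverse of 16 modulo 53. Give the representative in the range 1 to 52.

53 = 3·16 + 5
16 = 3·5 + 1
5 = 5·1 + 0
Back-substituting gives 16·10 ≡ 1 (mod 53).

10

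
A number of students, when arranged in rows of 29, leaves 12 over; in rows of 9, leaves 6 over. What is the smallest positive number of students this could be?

x ≡ 6 (mod 9) gives x ∈ {6, 15, 24, 33, 42, 51, 60, 69, …}.
The first of these with x mod 29 = 12 is 186.

186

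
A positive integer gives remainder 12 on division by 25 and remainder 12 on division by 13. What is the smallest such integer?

12

x ≡ 12 (mod 13) gives x ∈ {12}.
The first of these with x mod 25 = 12 is 12.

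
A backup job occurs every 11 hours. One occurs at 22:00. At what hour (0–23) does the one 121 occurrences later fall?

121·11 = 1331.
1331 − 55·24 = 11, so 1331 ≡ 11 (mod 24).
(22 + 11) mod 24 = 9.

9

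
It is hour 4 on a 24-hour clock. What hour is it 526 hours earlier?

6

Dividing 526 by 24 gives quotient 21 and remainder 22.
(4 − 22) mod 24 = 6.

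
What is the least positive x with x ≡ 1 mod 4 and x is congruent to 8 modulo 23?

Since 23·3 ≡ 1 (mod 4), take x = 8 + 23·((1−8)·3 mod 4) = 8 + 23·3 = 77.
Check: 77 mod 4 = 1, 77 mod 23 = 8.

77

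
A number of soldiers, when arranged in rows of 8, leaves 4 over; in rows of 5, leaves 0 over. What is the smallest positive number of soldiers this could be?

20

x ≡ 0 (mod 5) gives x ∈ {0, 5, 10, 15, 20}.
The first of these with x mod 8 = 4 is 20.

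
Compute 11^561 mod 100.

11

By repeated squaring mod 100: 11^1≡11, 11^2≡21, 11^4≡41, 11^8≡81, 11^16≡61, 11^32≡21, 11^64≡41, 11^128≡81, 11^256≡61, 11^512≡21.
561 = 1 + 16 + 32 + 512, so 11^561 ≡ 11·61·21·21 ≡ 11 (mod 100).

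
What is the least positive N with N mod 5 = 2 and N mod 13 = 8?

47

x ≡ 2 (mod 5) gives x ∈ {2, 7, 12, 17, 22, 27, 32, 37, …}.
The first of these with x mod 13 = 8 is 47.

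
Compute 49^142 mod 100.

Successive squares of 49 mod 100: 49^1≡49, 49^2≡1, 49^4≡1, 49^8≡1, 49^16≡1, 49^32≡1, 49^64≡1, 49^128≡1.
142 = 2 + 4 + 8 + 128, so 49^142 ≡ 1·1·1·1 ≡ 1 (mod 100).

1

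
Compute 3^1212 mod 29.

7

Square-and-reduce mod 29: 3^1≡3, 3^2≡9, 3^4≡23, 3^8≡7, 3^16≡20, 3^32≡23, 3^64≡7, 3^128≡20, 3^256≡23, 3^512≡7, 3^1024≡20.
1212 = 4 + 8 + 16 + 32 + 128 + 1024, so 3^1212 ≡ 23·7·20·23·20·20 ≡ 7 (mod 29).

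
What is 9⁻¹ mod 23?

18

9·18 = 162 = 7·23 + 1, so 9⁻¹ ≡ 18 (mod 23).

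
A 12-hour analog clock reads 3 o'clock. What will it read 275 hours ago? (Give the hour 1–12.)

275 − 22·12 = 11, so 275 ≡ 11 (mod 12).
3 − 11 → 4 on a 12-hour dial.

4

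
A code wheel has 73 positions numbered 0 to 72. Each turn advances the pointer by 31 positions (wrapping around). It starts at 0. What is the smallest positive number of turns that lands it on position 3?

26

The inverse of 31 mod 73 is 33 (since 31·33 = 1023 ≡ 1).
So x ≡ 33·3 = 99 ≡ 26 (mod 73).
Check: 31·26 = 806 = 11·73 + 3.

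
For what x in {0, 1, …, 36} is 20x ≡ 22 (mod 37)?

20⁻¹ ≡ 13 (mod 37) because 20·13 = 260 = 7·37 + 1.
So x ≡ 13·22 = 286 ≡ 27 (mod 37).

27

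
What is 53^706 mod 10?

9

Last digits of 3^n: 3, 9, 7, 1 (period 4).
706 leaves remainder 2 on division by 4, so 53^706 ends in 9.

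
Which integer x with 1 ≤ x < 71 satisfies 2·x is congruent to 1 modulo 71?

71 = 35·2 + 1
2 = 2·1 + 0
Back-substituting gives 2·36 ≡ 1 (mod 71).

36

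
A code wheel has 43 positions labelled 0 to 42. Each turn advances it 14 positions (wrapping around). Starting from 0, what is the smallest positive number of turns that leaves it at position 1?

14·40 = 560 = 13·43 + 1, so 14⁻¹ ≡ 40 (mod 43).

40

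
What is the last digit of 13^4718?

9

Last digits of 3^n: 3, 9, 7, 1 (period 4).
4718 mod 4 = 2, so the last digit matches 3^2 = 9.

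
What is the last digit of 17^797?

Powers of 7 mod 10 repeat with period 4: 7, 9, 3, 1.
797 leaves remainder 1 on division by 4, so 17^797 ends in 7.

7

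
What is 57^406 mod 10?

The units digit of 57^n cycles with period 4: 7, 9, 3, 1, …
406 leaves remainder 2 on division by 4, so 57^406 ends in 9.

9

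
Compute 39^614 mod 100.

Square-and-reduce mod 100: 39^1≡39, 39^2≡21, 39^4≡41, 39^8≡81, 39^16≡61, 39^32≡21, 39^64≡41, 39^128≡81, 39^256≡61, 39^512≡21.
614 = 2 + 4 + 32 + 64 + 512, so 39^614 ≡ 21·41·21·41·21 ≡ 41 (mod 100).

41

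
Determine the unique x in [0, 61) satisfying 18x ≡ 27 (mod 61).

18⁻¹ ≡ 17 (mod 61) because 18·17 = 306 = 5·61 + 1.
Multiplying both sides by 17: x ≡ 17·27 = 459 ≡ 32 (mod 61).
Check: 18·32 = 576 = 9·61 + 27.

32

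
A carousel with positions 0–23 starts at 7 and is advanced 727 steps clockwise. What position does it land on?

Dividing 727 by 24 gives quotient 30 and remainder 7.
(7 + 7) mod 24 = 14.

14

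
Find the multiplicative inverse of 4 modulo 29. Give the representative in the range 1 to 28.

22

29 = 7·4 + 1
4 = 4·1 + 0
Back-substituting gives 4·22 ≡ 1 (mod 29).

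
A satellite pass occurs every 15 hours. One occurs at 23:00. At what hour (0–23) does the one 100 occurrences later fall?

100·15 = 1500.
Dividing 1500 by 24 gives quotient 62 and remainder 12.
(23 + 12) mod 24 = 11.

11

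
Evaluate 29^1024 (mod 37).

By repeated squaring mod 37: 29^1≡29, 29^2≡27, 29^4≡26, 29^8≡10, 29^16≡26, 29^32≡10, 29^64≡26, 29^128≡10, 29^256≡26, 29^512≡10, 29^1024≡26.
Since 1024 = 1024 in binary, 29^1024 ≡ 26 ≡ 26 (mod 37).

26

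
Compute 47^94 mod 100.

69

By repeated squaring mod 100: 47^1≡47, 47^2≡9, 47^4≡81, 47^8≡61, 47^16≡21, 47^32≡41, 47^64≡81.
Since 94 = 2 + 4 + 8 + 16 + 64 in binary, 47^94 ≡ 9·81·61·21·81 ≡ 69 (mod 100).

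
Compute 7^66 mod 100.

By repeated squaring mod 100: 7^1≡7, 7^2≡49, 7^4≡1, 7^8≡1, 7^16≡1, 7^32≡1, 7^64≡1.
66 = 2 + 64, so 7^66 ≡ 49·1 ≡ 49 (mod 100).

49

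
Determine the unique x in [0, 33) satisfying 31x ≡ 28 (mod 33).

19

The inverse of 31 mod 33 is 16 (since 31·16 = 496 ≡ 1).
So x ≡ 16·28 = 448 ≡ 19 (mod 33).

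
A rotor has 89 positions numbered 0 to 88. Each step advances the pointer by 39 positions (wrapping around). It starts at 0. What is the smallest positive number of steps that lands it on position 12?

The inverse of 39 mod 89 is 16 (since 39·16 = 624 ≡ 1).
Multiplying both sides by 16: x ≡ 16·12 = 192 ≡ 14 (mod 89).

14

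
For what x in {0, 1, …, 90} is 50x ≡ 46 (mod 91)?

50⁻¹ ≡ 71 (mod 91) because 50·71 = 3550 = 39·91 + 1.
So x ≡ 71·46 = 3266 ≡ 81 (mod 91).
Check: 50·81 = 4050 = 44·91 + 46.

81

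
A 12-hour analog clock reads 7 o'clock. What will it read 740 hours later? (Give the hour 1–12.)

740 = 61·12 + 8, so 740 mod 12 = 8.
7 + 8 → 3 on a 12-hour dial.

3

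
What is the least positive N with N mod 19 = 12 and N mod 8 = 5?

69

Since 8·12 ≡ 1 (mod 19), take x = 5 + 8·((12−5)·12 mod 19) = 5 + 8·8 = 69.
Check: 69 mod 19 = 12, 69 mod 8 = 5.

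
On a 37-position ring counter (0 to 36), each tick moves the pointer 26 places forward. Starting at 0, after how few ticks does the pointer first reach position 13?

19

The inverse of 26 mod 37 is 10 (since 26·10 = 260 ≡ 1).
So x ≡ 10·13 = 130 ≡ 19 (mod 37).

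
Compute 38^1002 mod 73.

Successive squares of 38 mod 73: 38^1≡38, 38^2≡57, 38^4≡37, 38^8≡55, 38^16≡32, 38^32≡2, 38^64≡4, 38^128≡16, 38^256≡37, 38^512≡55.
1002 = 2 + 8 + 32 + 64 + 128 + 256 + 512, so 38^1002 ≡ 57·55·2·4·16·37·55 ≡ 9 (mod 73).

9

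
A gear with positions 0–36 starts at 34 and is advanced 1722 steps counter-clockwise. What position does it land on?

14

1722 = 46·37 + 20, so 1722 mod 37 = 20.
(34 − 20) mod 37 = 14.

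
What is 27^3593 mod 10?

7

Last digits of 7^n: 7, 9, 3, 1 (period 4).
3593 leaves remainder 1 on division by 4, so 27^3593 ends in 7.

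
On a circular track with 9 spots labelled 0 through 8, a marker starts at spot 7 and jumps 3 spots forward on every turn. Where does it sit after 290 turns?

290·3 = 870.
870 mod 9 = 6 (since 96·9 = 864).
(7 + 6) mod 9 = 4.

4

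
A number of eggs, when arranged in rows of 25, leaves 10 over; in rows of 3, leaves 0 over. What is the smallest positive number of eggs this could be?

60

x ≡ 0 (mod 3) gives x ∈ {0, 3, 6, 9, 12, 15, 18, 21, …}.
The first of these with x mod 25 = 10 is 60.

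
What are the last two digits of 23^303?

Square-and-reduce mod 100: 23^1≡23, 23^2≡29, 23^4≡41, 23^8≡81, 23^16≡61, 23^32≡21, 23^64≡41, 23^128≡81, 23^256≡61.
Since 303 = 1 + 2 + 4 + 8 + 32 + 256 in binary, 23^303 ≡ 23·29·41·81·21·61 ≡ 67 (mod 100).

67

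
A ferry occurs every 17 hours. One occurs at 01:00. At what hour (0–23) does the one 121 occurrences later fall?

18

121·17 = 2057.
2057 mod 24 = 17 (since 85·24 = 2040).
(1 + 17) mod 24 = 18.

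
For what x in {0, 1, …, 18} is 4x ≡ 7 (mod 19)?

The inverse of 4 mod 19 is 5 (since 4·5 = 20 ≡ 1).
So x ≡ 5·7 = 35 ≡ 16 (mod 19).
Check: 4·16 = 64 = 3·19 + 7.

16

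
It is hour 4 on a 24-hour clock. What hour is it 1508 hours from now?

1508 mod 24 = 20 (since 62·24 = 1488).
(4 + 20) mod 24 = 0.

0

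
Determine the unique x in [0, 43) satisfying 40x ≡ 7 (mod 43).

40⁻¹ ≡ 14 (mod 43) because 40·14 = 560 = 13·43 + 1.
So x ≡ 14·7 = 98 ≡ 12 (mod 43).
Check: 40·12 = 480 = 11·43 + 7.

12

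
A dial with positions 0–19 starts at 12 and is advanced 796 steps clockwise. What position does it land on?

8

796 − 39·20 = 16, so 796 ≡ 16 (mod 20).
(12 + 16) mod 20 = 8.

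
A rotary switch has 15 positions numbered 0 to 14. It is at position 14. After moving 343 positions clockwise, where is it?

12

343 − 22·15 = 13, so 343 ≡ 13 (mod 15).
(14 + 13) mod 15 = 12.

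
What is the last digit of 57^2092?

1

Last digits of 7^n: 7, 9, 3, 1 (period 4).
2092 mod 4 = 0, so the last digit matches 7^4 = 1.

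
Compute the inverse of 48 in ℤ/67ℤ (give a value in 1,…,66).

7

48·7 = 336 = 5·67 + 1, so 48⁻¹ ≡ 7 (mod 67).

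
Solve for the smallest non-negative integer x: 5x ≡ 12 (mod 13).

5⁻¹ ≡ 8 (mod 13) because 5·8 = 40 = 3·13 + 1.
Multiplying both sides by 8: x ≡ 8·12 = 96 ≡ 5 (mod 13).

5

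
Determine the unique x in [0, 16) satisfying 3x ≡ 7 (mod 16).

13

3⁻¹ ≡ 11 (mod 16) because 3·11 = 33 = 2·16 + 1.
So x ≡ 11·7 = 77 ≡ 13 (mod 16).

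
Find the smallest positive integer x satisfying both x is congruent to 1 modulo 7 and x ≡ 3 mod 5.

Since 5·3 ≡ 1 (mod 7), take x = 3 + 5·((1−3)·3 mod 7) = 3 + 5·1 = 8.
Check: 8 mod 7 = 1, 8 mod 5 = 3.

8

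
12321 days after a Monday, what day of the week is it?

12321 mod 7 = 1 (since 1760·7 = 12320).
Monday + 1 day → Tuesday.

Tuesday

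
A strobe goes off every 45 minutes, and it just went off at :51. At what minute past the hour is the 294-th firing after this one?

294·45 = 13230.
13230 − 220·60 = 30, so 13230 ≡ 30 (mod 60).
(51 + 30) mod 60 = 21.

21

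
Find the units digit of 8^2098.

The units digit of 8^n cycles with period 4: 8, 4, 2, 6, …
2098 mod 4 = 2, so the last digit matches 8^2 = 4.

4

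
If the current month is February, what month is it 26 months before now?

December

Dividing 26 by 12 gives quotient 2 and remainder 2.
February − 2 months → December.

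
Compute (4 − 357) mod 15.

7

357 = 23·15 + 12, so 357 mod 15 = 12.
(4 − 12) mod 15 = 7.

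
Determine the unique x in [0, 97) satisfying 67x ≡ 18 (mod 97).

77

67⁻¹ ≡ 42 (mod 97) because 67·42 = 2814 = 29·97 + 1.
Multiplying both sides by 42: x ≡ 42·18 = 756 ≡ 77 (mod 97).
Check: 67·77 = 5159 = 53·97 + 18.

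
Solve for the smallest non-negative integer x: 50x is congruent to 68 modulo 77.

26

The inverse of 50 mod 77 is 57 (since 50·57 = 2850 ≡ 1).
So x ≡ 57·68 = 3876 ≡ 26 (mod 77).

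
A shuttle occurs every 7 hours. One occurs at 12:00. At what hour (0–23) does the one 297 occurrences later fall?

3

297·7 = 2079.
2079 − 86·24 = 15, so 2079 ≡ 15 (mod 24).
(12 + 15) mod 24 = 3.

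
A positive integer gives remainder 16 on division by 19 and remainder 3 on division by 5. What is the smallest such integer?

x ≡ 3 (mod 5) gives x ∈ {3, 8, 13, 18, 23, 28, 33, 38, …}.
The first of these with x mod 19 = 16 is 73.

73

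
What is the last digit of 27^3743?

3

Powers of 7 mod 10 repeat with period 4: 7, 9, 3, 1.
3743 mod 4 = 3, so the last digit matches 7^3 = 3.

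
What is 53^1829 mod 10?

Last digits of 3^n: 3, 9, 7, 1 (period 4).
1829 leaves remainder 1 on division by 4, so 53^1829 ends in 3.

3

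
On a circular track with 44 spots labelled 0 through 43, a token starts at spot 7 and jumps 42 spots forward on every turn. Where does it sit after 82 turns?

82·42 = 3444.
3444 mod 44 = 12 (since 78·44 = 3432).
(7 + 12) mod 44 = 19.

19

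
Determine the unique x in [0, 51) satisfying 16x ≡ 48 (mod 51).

3

16⁻¹ ≡ 16 (mod 51) because 16·16 = 256 = 5·51 + 1.
So x ≡ 16·48 = 768 ≡ 3 (mod 51).
Check: 16·3 = 48 = 0·51 + 48.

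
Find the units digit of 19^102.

Powers of 9 mod 10 repeat with period 2: 9, 1.
102 leaves remainder 0 on division by 2, so 19^102 ends in 1.

1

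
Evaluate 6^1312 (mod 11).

Successive squares of 6 mod 11: 6^1≡6, 6^2≡3, 6^4≡9, 6^8≡4, 6^16≡5, 6^32≡3, 6^64≡9, 6^128≡4, 6^256≡5, 6^512≡3, 6^1024≡9.
Since 1312 = 32 + 256 + 1024 in binary, 6^1312 ≡ 3·5·9 ≡ 3 (mod 11).

3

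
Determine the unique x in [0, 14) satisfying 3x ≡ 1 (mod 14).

5

The inverse of 3 mod 14 is 5 (since 3·5 = 15 ≡ 1).
So x ≡ 5·1 = 5 ≡ 5 (mod 14).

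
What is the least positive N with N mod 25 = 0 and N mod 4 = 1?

x ≡ 1 (mod 4) gives x ∈ {1, 5, 9, 13, 17, 21, 25}.
The first of these with x mod 25 = 0 is 25.

25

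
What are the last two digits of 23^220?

Successive squares of 23 mod 100: 23^1≡23, 23^2≡29, 23^4≡41, 23^8≡81, 23^16≡61, 23^32≡21, 23^64≡41, 23^128≡81.
Since 220 = 4 + 8 + 16 + 64 + 128 in binary, 23^220 ≡ 41·81·61·41·81 ≡ 1 (mod 100).

01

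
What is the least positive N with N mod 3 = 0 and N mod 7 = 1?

15

Since 7·1 ≡ 1 (mod 3), take x = 1 + 7·((0−1)·1 mod 3) = 1 + 7·2 = 15.
Check: 15 mod 3 = 0, 15 mod 7 = 1.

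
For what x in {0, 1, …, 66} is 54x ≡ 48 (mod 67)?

The inverse of 54 mod 67 is 36 (since 54·36 = 1944 ≡ 1).
So x ≡ 36·48 = 1728 ≡ 53 (mod 67).
Check: 54·53 = 2862 = 42·67 + 48.

53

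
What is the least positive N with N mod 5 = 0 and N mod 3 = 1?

Since 3·2 ≡ 1 (mod 5), take x = 1 + 3·((0−1)·2 mod 5) = 1 + 3·3 = 10.
Check: 10 mod 5 = 0, 10 mod 3 = 1.

10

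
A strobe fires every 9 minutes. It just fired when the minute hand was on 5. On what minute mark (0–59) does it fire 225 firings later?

50

225·9 = 2025.
Dividing 2025 by 60 gives quotient 33 and remainder 45.
(5 + 45) mod 60 = 50.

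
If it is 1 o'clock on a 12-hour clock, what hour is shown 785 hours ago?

8

Dividing 785 by 12 gives quotient 65 and remainder 5.
1 − 5 → 8 on a 12-hour dial.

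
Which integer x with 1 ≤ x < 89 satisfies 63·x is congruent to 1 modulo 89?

63·65 = 4095 = 46·89 + 1, so 63⁻¹ ≡ 65 (mod 89).

65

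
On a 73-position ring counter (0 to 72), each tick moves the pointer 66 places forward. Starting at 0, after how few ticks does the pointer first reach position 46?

56

66⁻¹ ≡ 52 (mod 73) because 66·52 = 3432 = 47·73 + 1.
So x ≡ 52·46 = 2392 ≡ 56 (mod 73).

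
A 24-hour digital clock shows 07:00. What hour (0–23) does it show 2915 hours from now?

Dividing 2915 by 24 gives quotient 121 and remainder 11.
(7 + 11) mod 24 = 18.

18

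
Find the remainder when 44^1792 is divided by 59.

By repeated squaring mod 59: 44^1≡44, 44^2≡48, 44^4≡3, 44^8≡9, 44^16≡22, 44^32≡12, 44^64≡26, 44^128≡27, 44^256≡21, 44^512≡28, 44^1024≡17.
Since 1792 = 256 + 512 + 1024 in binary, 44^1792 ≡ 21·28·17 ≡ 25 (mod 59).

25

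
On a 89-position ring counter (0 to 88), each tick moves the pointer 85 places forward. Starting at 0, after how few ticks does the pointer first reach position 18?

The inverse of 85 mod 89 is 22 (since 85·22 = 1870 ≡ 1).
So x ≡ 22·18 = 396 ≡ 40 (mod 89).
Check: 85·40 = 3400 = 38·89 + 18.

40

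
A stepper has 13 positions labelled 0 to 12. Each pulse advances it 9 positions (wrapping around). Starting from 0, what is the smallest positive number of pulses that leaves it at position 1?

3

13 = 1·9 + 4
9 = 2·4 + 1
4 = 4·1 + 0
Back-substituting gives 9·3 ≡ 1 (mod 13).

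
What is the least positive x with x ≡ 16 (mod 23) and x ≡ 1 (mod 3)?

16

x ≡ 1 (mod 3) gives x ∈ {1, 4, 7, 10, 13, 16}.
The first of these with x mod 23 = 16 is 16.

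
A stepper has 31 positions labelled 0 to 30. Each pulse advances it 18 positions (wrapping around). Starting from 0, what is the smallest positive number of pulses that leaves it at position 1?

19

31 = 1·18 + 13
18 = 1·13 + 5
13 = 2·5 + 3
5 = 1·3 + 2
3 = 1·2 + 1
2 = 2·1 + 0
Back-substituting gives 18·19 ≡ 1 (mod 31).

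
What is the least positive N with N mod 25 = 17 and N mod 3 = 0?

42

Since 3·17 ≡ 1 (mod 25), take x = 0 + 3·((17−0)·17 mod 25) = 0 + 3·14 = 42.
Check: 42 mod 25 = 17, 42 mod 3 = 0.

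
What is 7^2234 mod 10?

9

Last digits of 7^n: 7, 9, 3, 1 (period 4).
2234 mod 4 = 2, so the last digit matches 7^2 = 9.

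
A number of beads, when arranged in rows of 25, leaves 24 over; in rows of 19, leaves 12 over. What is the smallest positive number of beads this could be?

449

x ≡ 12 (mod 19) gives x ∈ {12, 31, 50, 69, 88, 107, 126, 145, …}.
The first of these with x mod 25 = 24 is 449.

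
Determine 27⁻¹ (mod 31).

23

31 = 1·27 + 4
27 = 6·4 + 3
4 = 1·3 + 1
3 = 3·1 + 0
Back-substituting gives 27·23 ≡ 1 (mod 31).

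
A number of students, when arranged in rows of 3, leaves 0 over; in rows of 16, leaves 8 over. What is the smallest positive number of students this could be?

x ≡ 0 (mod 3) gives x ∈ {0, 3, 6, 9, 12, 15, 18, 21, …}.
The first of these with x mod 16 = 8 is 24.

24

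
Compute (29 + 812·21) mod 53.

15

812·21 = 17052.
Dividing 17052 by 53 gives quotient 321 and remainder 39.
(29 + 39) mod 53 = 15.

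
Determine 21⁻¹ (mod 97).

37

97 = 4·21 + 13
21 = 1·13 + 8
13 = 1·8 + 5
8 = 1·5 + 3
5 = 1·3 + 2
3 = 1·2 + 1
2 = 2·1 + 0
Back-substituting gives 21·37 ≡ 1 (mod 97).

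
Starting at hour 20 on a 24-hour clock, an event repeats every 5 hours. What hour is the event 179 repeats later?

3

179·5 = 895.
Dividing 895 by 24 gives quotient 37 and remainder 7.
(20 + 7) mod 24 = 3.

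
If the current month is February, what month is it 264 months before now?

264 mod 12 = 0 (since 22·12 = 264).
February − 0 months → February.

February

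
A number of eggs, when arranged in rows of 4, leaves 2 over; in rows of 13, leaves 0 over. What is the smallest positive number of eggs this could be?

x ≡ 2 (mod 4) gives x ∈ {2, 6, 10, 14, 18, 22, 26}.
The first of these with x mod 13 = 0 is 26.

26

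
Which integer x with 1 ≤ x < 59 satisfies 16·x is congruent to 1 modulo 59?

48

16·48 = 768 = 13·59 + 1, so 16⁻¹ ≡ 48 (mod 59).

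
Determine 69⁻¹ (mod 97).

45

69·45 = 3105 = 32·97 + 1, so 69⁻¹ ≡ 45 (mod 97).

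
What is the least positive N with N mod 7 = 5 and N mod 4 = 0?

Since 4·2 ≡ 1 (mod 7), take x = 0 + 4·((5−0)·2 mod 7) = 0 + 4·3 = 12.
Check: 12 mod 7 = 5, 12 mod 4 = 0.

12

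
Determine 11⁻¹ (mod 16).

3

16 = 1·11 + 5
11 = 2·5 + 1
5 = 5·1 + 0
Back-substituting gives 11·3 ≡ 1 (mod 16).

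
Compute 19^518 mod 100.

41

Square-and-reduce mod 100: 19^1≡19, 19^2≡61, 19^4≡21, 19^8≡41, 19^16≡81, 19^32≡61, 19^64≡21, 19^128≡41, 19^256≡81, 19^512≡61.
518 = 2 + 4 + 512, so 19^518 ≡ 61·21·61 ≡ 41 (mod 100).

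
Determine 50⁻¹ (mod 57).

8

57 = 1·50 + 7
50 = 7·7 + 1
7 = 7·1 + 0
Back-substituting gives 50·8 ≡ 1 (mod 57).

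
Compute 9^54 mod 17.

Successive squares of 9 mod 17: 9^1≡9, 9^2≡13, 9^4≡16, 9^8≡1, 9^16≡1, 9^32≡1.
54 = 2 + 4 + 16 + 32, so 9^54 ≡ 13·16·1·1 ≡ 4 (mod 17).

4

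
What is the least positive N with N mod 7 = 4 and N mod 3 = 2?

x ≡ 2 (mod 3) gives x ∈ {2, 5, 8, 11}.
The first of these with x mod 7 = 4 is 11.

11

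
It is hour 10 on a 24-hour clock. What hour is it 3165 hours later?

7

Dividing 3165 by 24 gives quotient 131 and remainder 21.
(10 + 21) mod 24 = 7.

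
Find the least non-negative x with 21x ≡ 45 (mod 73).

23

21⁻¹ ≡ 7 (mod 73) because 21·7 = 147 = 2·73 + 1.
So x ≡ 7·45 = 315 ≡ 23 (mod 73).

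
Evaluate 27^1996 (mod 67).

14

Successive squares of 27 mod 67: 27^1≡27, 27^2≡59, 27^4≡64, 27^8≡9, 27^16≡14, 27^32≡62, 27^64≡25, 27^128≡22, 27^256≡15, 27^512≡24, 27^1024≡40.
1996 = 4 + 8 + 64 + 128 + 256 + 512 + 1024, so 27^1996 ≡ 64·9·25·22·15·24·40 ≡ 14 (mod 67).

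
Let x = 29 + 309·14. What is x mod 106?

9

309·14 = 4326.
4326 − 40·106 = 86, so 4326 ≡ 86 (mod 106).
(29 + 86) mod 106 = 9.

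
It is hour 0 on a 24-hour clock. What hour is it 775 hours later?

775 − 32·24 = 7, so 775 ≡ 7 (mod 24).
(0 + 7) mod 24 = 7.

7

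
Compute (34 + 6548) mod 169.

6548 mod 169 = 126 (since 38·169 = 6422).
(34 + 126) mod 169 = 160.

160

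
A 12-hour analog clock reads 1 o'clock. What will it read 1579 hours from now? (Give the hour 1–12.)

8

Dividing 1579 by 12 gives quotient 131 and remainder 7.
1 + 7 → 8 on a 12-hour dial.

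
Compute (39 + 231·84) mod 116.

231·84 = 19404.
19404 − 167·116 = 32, so 19404 ≡ 32 (mod 116).
(39 + 32) mod 116 = 71.

71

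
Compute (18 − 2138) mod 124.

2138 mod 124 = 30 (since 17·124 = 2108).
(18 − 30) mod 124 = 112.

112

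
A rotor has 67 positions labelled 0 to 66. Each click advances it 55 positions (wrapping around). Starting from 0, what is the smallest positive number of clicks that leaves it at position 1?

67 = 1·55 + 12
55 = 4·12 + 7
12 = 1·7 + 5
7 = 1·5 + 2
5 = 2·2 + 1
2 = 2·1 + 0
Back-substituting gives 55·39 ≡ 1 (mod 67).

39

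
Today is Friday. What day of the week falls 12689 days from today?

Dividing 12689 by 7 gives quotient 1812 and remainder 5.
Friday + 5 days → Wednesday.

Wednesday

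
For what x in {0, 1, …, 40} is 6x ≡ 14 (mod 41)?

The inverse of 6 mod 41 is 7 (since 6·7 = 42 ≡ 1).
So x ≡ 7·14 = 98 ≡ 16 (mod 41).

16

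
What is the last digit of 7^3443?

Powers of 7 mod 10 repeat with period 4: 7, 9, 3, 1.
3443 mod 4 = 3, so the last digit matches 7^3 = 3.

3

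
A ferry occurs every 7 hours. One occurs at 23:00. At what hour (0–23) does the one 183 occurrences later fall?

8

183·7 = 1281.
1281 mod 24 = 9 (since 53·24 = 1272).
(23 + 9) mod 24 = 8.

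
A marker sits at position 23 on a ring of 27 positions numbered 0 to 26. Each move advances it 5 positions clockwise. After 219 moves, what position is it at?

11

219·5 = 1095.
1095 mod 27 = 15 (since 40·27 = 1080).
(23 + 15) mod 27 = 11.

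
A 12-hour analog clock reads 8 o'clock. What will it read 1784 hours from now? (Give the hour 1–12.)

4

1784 = 148·12 + 8, so 1784 mod 12 = 8.
8 + 8 → 4 on a 12-hour dial.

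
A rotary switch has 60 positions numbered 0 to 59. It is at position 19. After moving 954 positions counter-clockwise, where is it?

25

954 − 15·60 = 54, so 954 ≡ 54 (mod 60).
(19 − 54) mod 60 = 25.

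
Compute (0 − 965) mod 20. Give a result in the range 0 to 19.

15

965 = 48·20 + 5, so 965 mod 20 = 5.
(0 − 5) mod 20 = 15.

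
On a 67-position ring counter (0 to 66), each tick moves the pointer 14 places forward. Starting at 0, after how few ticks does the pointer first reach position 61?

57

The inverse of 14 mod 67 is 24 (since 14·24 = 336 ≡ 1).
Multiplying both sides by 24: x ≡ 24·61 = 1464 ≡ 57 (mod 67).
Check: 14·57 = 798 = 11·67 + 61.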